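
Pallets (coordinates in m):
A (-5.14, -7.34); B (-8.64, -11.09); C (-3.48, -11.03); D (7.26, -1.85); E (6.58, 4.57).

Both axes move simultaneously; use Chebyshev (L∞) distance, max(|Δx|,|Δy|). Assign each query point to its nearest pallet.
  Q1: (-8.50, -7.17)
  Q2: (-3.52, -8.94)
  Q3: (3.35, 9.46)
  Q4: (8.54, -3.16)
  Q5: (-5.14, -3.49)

Q1 at (-8.50, -7.17):
  A: max(|3.36|, |-0.17|) = 3.36 m
  B: max(|-0.14|, |-3.92|) = 3.92 m
  C: max(|5.02|, |-3.86|) = 5.02 m
  D: max(|15.76|, |5.32|) = 15.76 m
  E: max(|15.08|, |11.74|) = 15.08 m
  → nearest: A (3.36 m)
Q2 at (-3.52, -8.94):
  A: max(|-1.62|, |1.60|) = 1.62 m
  B: max(|-5.12|, |-2.15|) = 5.12 m
  C: max(|0.04|, |-2.09|) = 2.09 m
  D: max(|10.78|, |7.09|) = 10.78 m
  E: max(|10.10|, |13.51|) = 13.51 m
  → nearest: A (1.62 m)
Q3 at (3.35, 9.46):
  A: max(|-8.49|, |-16.80|) = 16.80 m
  B: max(|-11.99|, |-20.55|) = 20.55 m
  C: max(|-6.83|, |-20.49|) = 20.49 m
  D: max(|3.91|, |-11.31|) = 11.31 m
  E: max(|3.23|, |-4.89|) = 4.89 m
  → nearest: E (4.89 m)
Q4 at (8.54, -3.16):
  A: max(|-13.68|, |-4.18|) = 13.68 m
  B: max(|-17.18|, |-7.93|) = 17.18 m
  C: max(|-12.02|, |-7.87|) = 12.02 m
  D: max(|-1.28|, |1.31|) = 1.31 m
  E: max(|-1.96|, |7.73|) = 7.73 m
  → nearest: D (1.31 m)
Q5 at (-5.14, -3.49):
  A: max(|0.00|, |-3.85|) = 3.85 m
  B: max(|-3.50|, |-7.60|) = 7.60 m
  C: max(|1.66|, |-7.54|) = 7.54 m
  D: max(|12.40|, |1.64|) = 12.40 m
  E: max(|11.72|, |8.06|) = 11.72 m
  → nearest: A (3.85 m)

Q1→A; Q2→A; Q3→E; Q4→D; Q5→A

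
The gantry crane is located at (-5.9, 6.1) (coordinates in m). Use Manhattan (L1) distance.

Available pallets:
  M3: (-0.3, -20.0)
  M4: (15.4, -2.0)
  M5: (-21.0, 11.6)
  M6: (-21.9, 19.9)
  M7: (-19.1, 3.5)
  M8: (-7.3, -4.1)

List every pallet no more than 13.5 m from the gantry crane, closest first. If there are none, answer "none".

M8

Distances from (-5.9, 6.1):
M3: 31.7 m
M4: 29.4 m
M5: 20.6 m
M6: 29.8 m
M7: 15.8 m
M8: 11.6 m
Threshold 13.5 m: M8 (11.6 m) is within range.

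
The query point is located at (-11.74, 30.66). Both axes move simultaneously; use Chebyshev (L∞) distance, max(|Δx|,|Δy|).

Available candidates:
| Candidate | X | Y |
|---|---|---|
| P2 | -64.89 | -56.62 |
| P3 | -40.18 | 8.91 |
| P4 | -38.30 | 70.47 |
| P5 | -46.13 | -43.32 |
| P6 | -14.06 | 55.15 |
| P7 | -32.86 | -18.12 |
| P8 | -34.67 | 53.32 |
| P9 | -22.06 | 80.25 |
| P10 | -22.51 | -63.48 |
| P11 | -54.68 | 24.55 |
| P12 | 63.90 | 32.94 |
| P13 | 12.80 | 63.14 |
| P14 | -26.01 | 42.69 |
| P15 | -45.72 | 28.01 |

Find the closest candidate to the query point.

P14

Distances from (-11.74, 30.66):
P2: 87.28
P3: 28.44
P4: 39.81
P5: 73.98
P6: 24.49
P7: 48.78
P8: 22.93
P9: 49.59
P10: 94.14
P11: 42.94
P12: 75.64
P13: 32.48
P14: 14.27
P15: 33.98
Minimum: P14 at 14.27.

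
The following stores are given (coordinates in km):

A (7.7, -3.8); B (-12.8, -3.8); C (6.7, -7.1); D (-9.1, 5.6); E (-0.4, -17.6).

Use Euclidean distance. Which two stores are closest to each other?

Pairwise distances:
A–B: 20.5 km
A–C: 3.4 km
A–D: 19.3 km
A–E: 16.0 km
B–C: 19.8 km
B–D: 10.1 km
B–E: 18.6 km
C–D: 20.3 km
C–E: 12.7 km
D–E: 24.8 km
Closest pair: A–C at 3.4 km.

A and C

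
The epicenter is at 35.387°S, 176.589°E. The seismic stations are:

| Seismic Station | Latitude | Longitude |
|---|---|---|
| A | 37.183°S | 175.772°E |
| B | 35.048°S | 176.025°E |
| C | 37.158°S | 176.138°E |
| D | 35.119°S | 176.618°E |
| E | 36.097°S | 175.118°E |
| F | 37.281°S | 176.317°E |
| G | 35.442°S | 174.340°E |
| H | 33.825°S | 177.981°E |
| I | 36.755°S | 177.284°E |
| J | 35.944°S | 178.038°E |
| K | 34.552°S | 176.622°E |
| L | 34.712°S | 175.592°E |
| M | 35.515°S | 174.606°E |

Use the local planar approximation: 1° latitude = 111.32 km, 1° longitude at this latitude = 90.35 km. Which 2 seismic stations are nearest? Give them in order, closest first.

Distances from 35.387°S, 176.589°E:
A: √((-1.796·111.32)² + (-0.817·90.35)²) = √(39972.29280 + 5448.79447) = 213.122 km
B: √((0.339·111.32)² + (-0.564·90.35)²) = √(1424.11740 + 2596.65661) = 63.410 km
C: √((-1.771·111.32)² + (-0.451·90.35)²) = √(38867.22350 + 1660.38728) = 201.315 km
D: √((0.268·111.32)² + (0.029·90.35)²) = √(890.05324 + 6.86519) = 29.949 km
E: √((-0.710·111.32)² + (-1.471·90.35)²) = √(6246.87898 + 17663.69915) = 154.630 km
F: √((-1.894·111.32)² + (-0.272·90.35)²) = √(44453.53933 + 603.94046) = 212.267 km
G: √((-0.055·111.32)² + (-2.249·90.35)²) = √(37.48623 + 41289.08177) = 203.289 km
H: √((1.562·111.32)² + (1.392·90.35)²) = √(30234.89428 + 15817.38860) = 214.598 km
I: √((-1.368·111.32)² + (0.695·90.35)²) = √(23190.95270 + 3942.99225) = 164.724 km
J: √((-0.557·111.32)² + (1.449·90.35)²) = √(3844.64979 + 17139.30016) = 144.858 km
K: √((0.835·111.32)² + (0.033·90.35)²) = √(8640.11148 + 8.88964) = 93.000 km
L: √((0.675·111.32)² + (-0.997·90.35)²) = √(5646.16988 + 8114.21723) = 117.305 km
M: √((-0.128·111.32)² + (-1.983·90.35)²) = √(203.03286 + 32099.75681) = 179.730 km
Sorted: D (29.949 km) < B (63.410 km) < K (93.000 km) < L (117.305 km) < …

D, B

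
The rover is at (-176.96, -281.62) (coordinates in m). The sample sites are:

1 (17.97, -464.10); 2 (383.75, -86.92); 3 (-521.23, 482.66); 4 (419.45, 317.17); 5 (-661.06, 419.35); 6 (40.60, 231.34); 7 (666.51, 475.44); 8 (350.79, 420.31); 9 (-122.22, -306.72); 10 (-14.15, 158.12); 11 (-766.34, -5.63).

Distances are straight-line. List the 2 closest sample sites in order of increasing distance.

9, 1

Distances from (-176.96, -281.62):
1: √((194.93)² + (-182.48)²) = √(37997.7049 + 33298.9504) = 267.01 m
2: √((560.71)² + (194.70)²) = √(314395.7041 + 37908.0900) = 593.55 m
3: √((-344.27)² + (764.28)²) = √(118521.8329 + 584123.9184) = 838.24 m
4: √((596.41)² + (598.79)²) = √(355704.8881 + 358549.4641) = 845.14 m
5: √((-484.10)² + (700.97)²) = √(234352.8100 + 491358.9409) = 851.89 m
6: √((217.56)² + (512.96)²) = √(47332.3536 + 263127.9616) = 557.19 m
7: √((843.47)² + (757.06)²) = √(711441.6409 + 573139.8436) = 1133.39 m
8: √((527.75)² + (701.93)²) = √(278520.0625 + 492705.7249) = 878.19 m
9: √((54.74)² + (-25.10)²) = √(2996.4676 + 630.0100) = 60.22 m
10: √((162.81)² + (439.74)²) = √(26507.0961 + 193371.2676) = 468.91 m
11: √((-589.38)² + (275.99)²) = √(347368.7844 + 76170.4801) = 650.80 m
Sorted: 9 (60.22 m) < 1 (267.01 m) < 10 (468.91 m) < 6 (557.19 m) < …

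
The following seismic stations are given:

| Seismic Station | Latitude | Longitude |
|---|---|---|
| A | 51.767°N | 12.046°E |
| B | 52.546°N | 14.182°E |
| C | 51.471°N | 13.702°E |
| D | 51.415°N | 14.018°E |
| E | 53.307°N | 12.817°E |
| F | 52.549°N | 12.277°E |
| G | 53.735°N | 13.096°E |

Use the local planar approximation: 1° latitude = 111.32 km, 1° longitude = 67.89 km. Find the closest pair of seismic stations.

C and D

Pairwise distances:
C–D: √((-0.056·111.32)² + (0.316·67.89)²) = √(38.86176 + 460.24151) = 22.341 km
E–G: √((0.428·111.32)² + (0.279·67.89)²) = √(2270.04221 + 358.77322) = 51.272 km
A–F: √((0.782·111.32)² + (0.231·67.89)²) = √(7578.09249 + 245.94363) = 88.454 km
E–F: √((-0.758·111.32)² + (-0.540·67.89)²) = √(7120.07891 + 1343.99959) = 92.000 km
A–C: √((-0.296·111.32)² + (1.656·67.89)²) = √(1085.74995 + 12639.56950) = 117.155 km
B–C: √((-1.075·111.32)² + (-0.480·67.89)²) = √(14320.66956 + 1061.92560) = 124.027 km
B–E: √((0.761·111.32)² + (-1.365·67.89)²) = √(7176.54990 + 8587.70110) = 125.556 km
B–D: √((-1.131·111.32)² + (-0.164·67.89)²) = √(15851.54526 + 123.96507) = 126.394 km
B–F: √((0.003·111.32)² + (-1.905·67.89)²) = √(0.11153 + 16726.36530) = 129.331 km
A–D: √((-0.352·111.32)² + (1.972·67.89)²) = √(1535.43601 + 17923.60806) = 139.496 km
F–G: √((1.186·111.32)² + (0.819·67.89)²) = √(17430.73793 + 3091.57240) = 143.256 km
B–G: √((1.189·111.32)² + (-1.086·67.89)²) = √(17519.03195 + 5435.89761) = 151.509 km
C–F: √((1.078·111.32)² + (-1.425·67.89)²) = √(14400.71041 + 9359.25642) = 154.143 km
A–B: √((0.779·111.32)² + (2.136·67.89)²) = √(7520.06009 + 21028.78177) = 168.964 km
D–F: √((1.134·111.32)² + (-1.741·67.89)²) = √(15935.74987 + 13970.41025) = 172.934 km
A–E: √((1.540·111.32)² + (0.771·67.89)²) = √(29389.20492 + 2739.80954) = 179.246 km
C–E: √((1.836·111.32)² + (-0.885·67.89)²) = √(41772.62325 + 3609.92483) = 213.032 km
D–E: √((1.892·111.32)² + (-1.201·67.89)²) = √(44359.70603 + 6648.10136) = 225.849 km
A–G: √((1.968·111.32)² + (1.050·67.89)²) = √(47995.06493 + 5081.47994) = 230.383 km
C–G: √((2.264·111.32)² + (-0.606·67.89)²) = √(63518.35473 + 1692.60986) = 255.364 km
D–G: √((2.320·111.32)² + (-0.922·67.89)²) = √(66699.46725 + 3918.08145) = 265.740 km
Closest pair: C–D at 22.341 km.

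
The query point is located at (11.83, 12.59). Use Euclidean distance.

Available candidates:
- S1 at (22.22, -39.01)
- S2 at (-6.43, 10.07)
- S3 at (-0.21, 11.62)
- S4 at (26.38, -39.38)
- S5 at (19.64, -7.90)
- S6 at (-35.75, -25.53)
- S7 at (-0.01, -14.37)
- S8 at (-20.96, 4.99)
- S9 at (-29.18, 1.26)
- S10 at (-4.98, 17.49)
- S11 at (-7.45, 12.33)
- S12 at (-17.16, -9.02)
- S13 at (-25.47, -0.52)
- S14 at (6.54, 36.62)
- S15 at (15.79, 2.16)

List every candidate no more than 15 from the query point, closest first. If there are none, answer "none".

Distances from (11.83, 12.59):
S1: 52.64
S2: 18.43
S3: 12.08
S4: 53.97
S5: 21.93
S6: 60.97
S7: 29.45
S8: 33.66
S9: 42.55
S10: 17.51
S11: 19.28
S12: 36.16
S13: 39.54
S14: 24.61
S15: 11.16
Threshold 15: S15 (11.16), S3 (12.08) are within range.

S15, S3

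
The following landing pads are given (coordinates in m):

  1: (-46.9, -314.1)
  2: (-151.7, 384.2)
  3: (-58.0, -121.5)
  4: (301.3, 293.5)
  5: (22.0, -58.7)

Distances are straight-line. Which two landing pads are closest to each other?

3 and 5

Pairwise distances:
3–5: 101.7 m
1–3: 192.9 m
1–5: 264.5 m
4–5: 449.5 m
2–4: 462.0 m
2–5: 475.7 m
2–3: 514.3 m
3–4: 548.9 m
1–4: 700.3 m
1–2: 706.1 m
Closest pair: 3–5 at 101.7 m.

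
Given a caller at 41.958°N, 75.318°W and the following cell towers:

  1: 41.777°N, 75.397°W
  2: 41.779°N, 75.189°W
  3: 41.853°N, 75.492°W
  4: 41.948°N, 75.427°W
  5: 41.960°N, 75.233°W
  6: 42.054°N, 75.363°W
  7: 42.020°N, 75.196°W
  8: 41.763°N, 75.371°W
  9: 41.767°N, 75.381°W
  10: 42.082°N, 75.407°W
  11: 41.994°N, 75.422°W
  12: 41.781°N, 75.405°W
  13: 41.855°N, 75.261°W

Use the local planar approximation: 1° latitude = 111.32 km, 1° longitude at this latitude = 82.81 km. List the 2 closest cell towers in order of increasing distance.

5, 4

Distances from 41.958°N, 75.318°W:
1: √((-0.181·111.32)² + (-0.079·82.81)²) = √(405.97898 + 42.79763) = 21.184 km
2: √((-0.179·111.32)² + (0.129·82.81)²) = √(397.05663 + 114.11559) = 22.609 km
3: √((-0.105·111.32)² + (-0.174·82.81)²) = √(136.62337 + 207.61755) = 18.554 km
4: √((-0.010·111.32)² + (-0.109·82.81)²) = √(1.23921 + 81.47391) = 9.095 km
5: √((0.002·111.32)² + (0.085·82.81)²) = √(0.04957 + 49.54541) = 7.042 km
6: √((0.096·111.32)² + (-0.045·82.81)²) = √(114.20598 + 13.88643) = 11.318 km
7: √((0.062·111.32)² + (0.122·82.81)²) = √(47.63540 + 102.06697) = 12.235 km
8: √((-0.195·111.32)² + (-0.053·82.81)²) = √(471.21121 + 19.26271) = 22.147 km
9: √((-0.191·111.32)² + (-0.063·82.81)²) = √(452.07775 + 27.21740) = 21.893 km
10: √((0.124·111.32)² + (-0.089·82.81)²) = √(190.54158 + 54.31823) = 15.648 km
11: √((0.036·111.32)² + (-0.104·82.81)²) = √(16.06022 + 74.17068) = 9.499 km
12: √((-0.177·111.32)² + (-0.087·82.81)²) = √(388.23343 + 51.90439) = 20.979 km
13: √((-0.103·111.32)² + (0.057·82.81)²) = √(131.46824 + 22.28000) = 12.400 km
Sorted: 5 (7.042 km) < 4 (9.095 km) < 11 (9.499 km) < 6 (11.318 km) < …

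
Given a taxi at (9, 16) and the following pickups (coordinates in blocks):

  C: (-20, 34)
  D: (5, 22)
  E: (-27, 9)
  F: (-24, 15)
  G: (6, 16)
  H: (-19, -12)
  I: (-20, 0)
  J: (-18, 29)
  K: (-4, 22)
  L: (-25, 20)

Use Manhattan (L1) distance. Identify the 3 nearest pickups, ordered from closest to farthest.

G, D, K

Distances from (9, 16):
C: |-29| + |18| = 29 + 18 = 47 blocks
D: |-4| + |6| = 4 + 6 = 10 blocks
E: |-36| + |-7| = 36 + 7 = 43 blocks
F: |-33| + |-1| = 33 + 1 = 34 blocks
G: |-3| + |0| = 3 + 0 = 3 blocks
H: |-28| + |-28| = 28 + 28 = 56 blocks
I: |-29| + |-16| = 29 + 16 = 45 blocks
J: |-27| + |13| = 27 + 13 = 40 blocks
K: |-13| + |6| = 13 + 6 = 19 blocks
L: |-34| + |4| = 34 + 4 = 38 blocks
Sorted: G (3 blocks) < D (10 blocks) < K (19 blocks) < F (34 blocks) < L (38 blocks) < …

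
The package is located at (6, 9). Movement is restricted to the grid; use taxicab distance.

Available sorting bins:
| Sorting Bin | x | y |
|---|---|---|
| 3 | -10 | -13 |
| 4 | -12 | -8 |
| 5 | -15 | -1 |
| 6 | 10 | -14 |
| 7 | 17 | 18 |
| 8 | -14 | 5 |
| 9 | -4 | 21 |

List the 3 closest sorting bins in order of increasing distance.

7, 9, 8

Distances from (6, 9):
3: |-16| + |-22| = 16 + 22 = 38
4: |-18| + |-17| = 18 + 17 = 35
5: |-21| + |-10| = 21 + 10 = 31
6: |4| + |-23| = 4 + 23 = 27
7: |11| + |9| = 11 + 9 = 20
8: |-20| + |-4| = 20 + 4 = 24
9: |-10| + |12| = 10 + 12 = 22
Sorted: 7 (20) < 9 (22) < 8 (24) < 6 (27) < 5 (31) < …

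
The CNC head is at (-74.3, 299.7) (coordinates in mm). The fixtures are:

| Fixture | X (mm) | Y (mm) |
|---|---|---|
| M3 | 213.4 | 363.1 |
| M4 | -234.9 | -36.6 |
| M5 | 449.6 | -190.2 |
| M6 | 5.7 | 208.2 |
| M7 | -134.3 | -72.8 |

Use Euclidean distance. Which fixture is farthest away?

M5

Distances from (-74.3, 299.7):
M3: 294.6 mm
M4: 372.7 mm
M5: 717.3 mm
M6: 121.5 mm
M7: 377.3 mm
Maximum: M5 at 717.3 mm.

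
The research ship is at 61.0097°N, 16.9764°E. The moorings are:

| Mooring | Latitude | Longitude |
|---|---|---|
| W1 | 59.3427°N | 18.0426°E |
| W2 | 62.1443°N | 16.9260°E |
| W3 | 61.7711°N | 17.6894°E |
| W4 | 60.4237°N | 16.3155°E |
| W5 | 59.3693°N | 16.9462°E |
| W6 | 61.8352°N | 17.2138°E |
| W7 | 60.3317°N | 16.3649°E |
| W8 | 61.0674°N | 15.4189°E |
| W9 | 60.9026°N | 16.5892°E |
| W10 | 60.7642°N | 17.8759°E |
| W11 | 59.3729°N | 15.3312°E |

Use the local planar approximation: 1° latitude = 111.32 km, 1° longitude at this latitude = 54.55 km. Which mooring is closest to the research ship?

W9

Distances from 61.0097°N, 16.9764°E:
W1: √((-1.6670·111.32)² + (1.0662·54.55)²) = √(34436.388202 + 3382.726349) = 194.4714 km
W2: √((1.1346·111.32)² + (-0.0504·54.55)²) = √(15952.617561 + 7.558760) = 126.3336 km
W3: √((0.7614·111.32)² + (0.7130·54.55)²) = √(7184.096218 + 1512.754904) = 93.2569 km
W4: √((-0.5860·111.32)² + (-0.6609·54.55)²) = √(4255.412132 + 1299.753554) = 74.5330 km
W5: √((-1.6404·111.32)² + (-0.0302·54.55)²) = √(33346.166673 + 2.713960) = 182.6168 km
W6: √((0.8255·111.32)² + (0.2374·54.55)²) = √(8444.628537 + 167.706903) = 92.8027 km
W7: √((-0.6780·111.32)² + (-0.6115·54.55)²) = √(5696.469587 + 1112.711131) = 82.5178 km
W8: √((0.0577·111.32)² + (-1.5575·54.55)²) = √(41.257036 + 7218.477723) = 85.2041 km
W9: √((-0.1071·111.32)² + (-0.3872·54.55)²) = √(142.142954 + 446.128745) = 24.2543 km
W10: √((-0.2455·111.32)² + (0.8995·54.55)²) = √(746.877520 + 2407.641637) = 56.1651 km
W11: √((-1.6368·111.32)² + (-1.6452·54.55)²) = √(33199.965168 + 8054.283489) = 203.1114 km
Minimum: W9 at 24.2543 km.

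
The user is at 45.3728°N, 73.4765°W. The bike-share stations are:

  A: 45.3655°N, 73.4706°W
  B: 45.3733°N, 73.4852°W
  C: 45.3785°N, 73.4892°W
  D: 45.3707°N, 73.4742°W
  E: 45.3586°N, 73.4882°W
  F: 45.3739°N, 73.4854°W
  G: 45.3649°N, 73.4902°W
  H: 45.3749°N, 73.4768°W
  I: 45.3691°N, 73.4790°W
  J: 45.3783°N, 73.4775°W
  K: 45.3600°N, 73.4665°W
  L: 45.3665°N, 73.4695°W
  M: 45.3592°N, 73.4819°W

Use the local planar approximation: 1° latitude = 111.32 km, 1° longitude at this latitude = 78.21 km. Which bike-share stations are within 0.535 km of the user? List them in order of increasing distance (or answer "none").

H, D, I

Distances from 45.3728°N, 73.4765°W:
A: √((-0.0073·111.32)² + (0.0059·78.21)²) = √(0.660377 + 0.212926) = 0.9345 km
B: √((0.0005·111.32)² + (-0.0087·78.21)²) = √(0.003098 + 0.462981) = 0.6827 km
C: √((0.0057·111.32)² + (-0.0127·78.21)²) = √(0.402621 + 0.986579) = 1.1786 km
D: √((-0.0021·111.32)² + (0.0023·78.21)²) = √(0.054649 + 0.032358) = 0.2950 km
E: √((-0.0142·111.32)² + (-0.0117·78.21)²) = √(2.498752 + 0.837329) = 1.8265 km
F: √((0.0011·111.32)² + (-0.0089·78.21)²) = √(0.014994 + 0.484512) = 0.7068 km
G: √((-0.0079·111.32)² + (-0.0137·78.21)²) = √(0.773394 + 1.148063) = 1.3862 km
H: √((0.0021·111.32)² + (-0.0003·78.21)²) = √(0.054649 + 0.000551) = 0.2349 km
I: √((-0.0037·111.32)² + (-0.0025·78.21)²) = √(0.169648 + 0.038230) = 0.4559 km
J: √((0.0055·111.32)² + (-0.0010·78.21)²) = √(0.374862 + 0.006117) = 0.6172 km
K: √((-0.0128·111.32)² + (0.0100·78.21)²) = √(2.030329 + 0.611680) = 1.6254 km
L: √((-0.0063·111.32)² + (0.0070·78.21)²) = √(0.491844 + 0.299723) = 0.8897 km
M: √((-0.0136·111.32)² + (-0.0054·78.21)²) = √(2.292051 + 0.178366) = 1.5718 km
Threshold 0.535 km: H (0.2349 km), D (0.2950 km), I (0.4559 km) are within range.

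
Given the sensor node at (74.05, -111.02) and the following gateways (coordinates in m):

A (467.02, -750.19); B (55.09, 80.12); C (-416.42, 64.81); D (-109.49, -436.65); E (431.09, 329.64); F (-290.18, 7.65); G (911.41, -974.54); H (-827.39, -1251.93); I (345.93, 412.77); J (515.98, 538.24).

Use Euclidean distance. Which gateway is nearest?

Distances from (74.05, -111.02):
A: 750.31 m
B: 192.08 m
C: 521.03 m
D: 373.79 m
E: 567.15 m
F: 383.07 m
G: 1202.85 m
H: 1454.05 m
I: 590.15 m
J: 785.39 m
Minimum: B at 192.08 m.

B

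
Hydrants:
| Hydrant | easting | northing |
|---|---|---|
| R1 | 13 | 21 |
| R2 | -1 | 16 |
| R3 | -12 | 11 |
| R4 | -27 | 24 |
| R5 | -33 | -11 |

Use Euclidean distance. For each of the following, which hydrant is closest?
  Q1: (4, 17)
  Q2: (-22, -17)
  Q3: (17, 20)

Q1→R2; Q2→R5; Q3→R1

Q1 at (4, 17):
  R1: 9.8
  R2: 5.1
  R3: 17.1
  R4: 31.8
  R5: 46.4
  → nearest: R2 (5.1)
Q2 at (-22, -17):
  R1: 51.7
  R2: 39.1
  R3: 29.7
  R4: 41.3
  R5: 12.5
  → nearest: R5 (12.5)
Q3 at (17, 20):
  R1: 4.1
  R2: 18.4
  R3: 30.4
  R4: 44.2
  R5: 58.8
  → nearest: R1 (4.1)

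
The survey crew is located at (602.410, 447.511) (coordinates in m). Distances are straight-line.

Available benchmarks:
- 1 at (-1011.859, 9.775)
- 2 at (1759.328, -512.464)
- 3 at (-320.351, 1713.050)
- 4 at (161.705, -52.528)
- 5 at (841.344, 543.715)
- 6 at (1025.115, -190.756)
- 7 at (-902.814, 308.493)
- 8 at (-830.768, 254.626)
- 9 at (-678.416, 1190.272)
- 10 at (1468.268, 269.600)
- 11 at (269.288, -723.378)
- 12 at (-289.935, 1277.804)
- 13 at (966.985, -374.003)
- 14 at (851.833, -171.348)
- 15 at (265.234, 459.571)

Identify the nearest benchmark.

Distances from (602.410, 447.511):
1: √((-1614.269)² + (-437.736)²) = √(2605864.40436 + 191612.80570) = 1672.566 m
2: √((1156.918)² + (-959.975)²) = √(1338459.25872 + 921552.00063) = 1503.333 m
3: √((-922.761)² + (1265.539)²) = √(851487.86312 + 1601588.96052) = 1566.230 m
4: √((-440.705)² + (-500.039)²) = √(194220.89702 + 250039.00152) = 666.528 m
5: √((238.934)² + (96.204)²) = √(57089.45636 + 9255.20962) = 257.575 m
6: √((422.705)² + (-638.267)²) = √(178679.51703 + 407384.76329) = 765.548 m
7: √((-1505.224)² + (-139.018)²) = √(2265699.29018 + 19326.00432) = 1511.630 m
8: √((-1433.178)² + (-192.885)²) = √(2053999.17968 + 37204.62323) = 1446.100 m
9: √((-1280.826)² + (742.761)²) = √(1640515.24228 + 551693.90312) = 1480.611 m
10: √((865.858)² + (-177.911)²) = √(749710.07616 + 31652.32392) = 883.947 m
11: √((-333.122)² + (-1170.889)²) = √(110970.26688 + 1370981.05032) = 1217.354 m
12: √((-892.345)² + (830.293)²) = √(796279.59903 + 689386.46585) = 1218.879 m
13: √((364.575)² + (-821.514)²) = √(132914.93063 + 674885.25220) = 898.777 m
14: √((249.423)² + (-618.859)²) = √(62211.83293 + 382986.46188) = 667.232 m
15: √((-337.176)² + (12.060)²) = √(113687.65498 + 145.44360) = 337.392 m
Minimum: 5 at 257.575 m.

5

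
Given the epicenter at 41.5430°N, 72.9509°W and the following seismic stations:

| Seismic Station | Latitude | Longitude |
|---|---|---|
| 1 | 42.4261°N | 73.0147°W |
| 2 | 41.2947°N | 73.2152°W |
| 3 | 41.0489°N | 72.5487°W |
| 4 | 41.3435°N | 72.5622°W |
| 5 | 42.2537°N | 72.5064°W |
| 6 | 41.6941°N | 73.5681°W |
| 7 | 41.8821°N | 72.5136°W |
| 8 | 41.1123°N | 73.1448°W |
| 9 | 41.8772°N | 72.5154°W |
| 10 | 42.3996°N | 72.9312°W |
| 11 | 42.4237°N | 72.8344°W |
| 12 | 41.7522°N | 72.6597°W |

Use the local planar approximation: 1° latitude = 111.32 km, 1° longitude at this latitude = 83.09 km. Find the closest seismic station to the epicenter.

Distances from 41.5430°N, 72.9509°W:
1: √((0.8831·111.32)² + (-0.0638·83.09)²) = √(9664.205692 + 28.102107) = 98.4495 km
2: √((-0.2483·111.32)² + (-0.2643·83.09)²) = √(764.011392 + 482.271774) = 35.3027 km
3: √((-0.4941·111.32)² + (0.4022·83.09)²) = √(3025.353330 + 1116.816060) = 64.3597 km
4: √((-0.1995·111.32)² + (0.3887·83.09)²) = √(493.210366 + 1043.101570) = 39.1958 km
5: √((0.7107·111.32)² + (0.4445·83.09)²) = √(6259.202846 + 1364.083792) = 87.3114 km
6: √((0.1511·111.32)² + (-0.6172·83.09)²) = √(282.927605 + 2629.961269) = 53.9712 km
7: √((0.3391·111.32)² + (0.4373·83.09)²) = √(1424.957708 + 1320.250901) = 52.3947 km
8: √((-0.4307·111.32)² + (-0.1939·83.09)²) = √(2298.773272 + 259.569187) = 50.5801 km
9: √((0.3342·111.32)² + (0.4355·83.09)²) = √(1384.073923 + 1309.404523) = 51.8987 km
10: √((0.8566·111.32)² + (0.0197·83.09)²) = √(9092.902523 + 2.679353) = 95.3708 km
11: √((0.8807·111.32)² + (0.1165·83.09)²) = √(9611.748266 + 93.702110) = 98.5162 km
12: √((0.2092·111.32)² + (0.2912·83.09)²) = √(542.337651 + 585.437125) = 33.5824 km
Minimum: 12 at 33.5824 km.

12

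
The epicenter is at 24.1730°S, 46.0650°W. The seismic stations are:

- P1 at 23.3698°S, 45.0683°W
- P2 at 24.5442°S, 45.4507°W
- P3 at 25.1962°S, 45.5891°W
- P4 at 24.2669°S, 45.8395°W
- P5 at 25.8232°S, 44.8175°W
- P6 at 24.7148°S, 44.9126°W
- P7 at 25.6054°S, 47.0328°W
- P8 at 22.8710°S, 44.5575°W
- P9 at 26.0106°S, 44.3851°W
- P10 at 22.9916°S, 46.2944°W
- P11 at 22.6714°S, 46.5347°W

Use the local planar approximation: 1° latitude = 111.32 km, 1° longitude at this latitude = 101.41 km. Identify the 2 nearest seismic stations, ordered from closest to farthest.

P4, P2

Distances from 24.1730°S, 46.0650°W:
P1: 134.9473 km
P2: 74.7551 km
P3: 123.7050 km
P4: 25.1437 km
P5: 223.0478 km
P6: 131.5108 km
P7: 187.2383 km
P8: 210.6612 km
P9: 266.2096 km
P10: 133.5551 km
P11: 173.8122 km
Sorted: P4 (25.1437 km) < P2 (74.7551 km) < P3 (123.7050 km) < P6 (131.5108 km) < …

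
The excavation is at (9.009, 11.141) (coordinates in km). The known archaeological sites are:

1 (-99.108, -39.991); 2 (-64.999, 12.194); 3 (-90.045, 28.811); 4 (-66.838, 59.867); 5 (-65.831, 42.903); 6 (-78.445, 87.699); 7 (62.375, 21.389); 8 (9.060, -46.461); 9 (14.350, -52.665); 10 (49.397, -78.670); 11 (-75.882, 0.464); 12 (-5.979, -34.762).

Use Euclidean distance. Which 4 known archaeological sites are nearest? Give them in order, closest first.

12, 7, 8, 9

Distances from (9.009, 11.141):
1: √((-108.117)² + (-51.132)²) = √(11689.28569 + 2614.48142) = 119.598 km
2: √((-74.008)² + (1.053)²) = √(5477.18406 + 1.10881) = 74.015 km
3: √((-99.054)² + (17.670)²) = √(9811.69492 + 312.22890) = 100.618 km
4: √((-75.847)² + (48.726)²) = √(5752.76741 + 2374.22308) = 90.150 km
5: √((-74.840)² + (31.762)²) = √(5601.02560 + 1008.82464) = 81.301 km
6: √((-87.454)² + (76.558)²) = √(7648.20212 + 5861.12736) = 116.230 km
7: √((53.366)² + (10.248)²) = √(2847.92996 + 105.02150) = 54.341 km
8: √((0.051)² + (-57.602)²) = √(0.00260 + 3317.99040) = 57.602 km
9: √((5.341)² + (-63.806)²) = √(28.52628 + 4071.20564) = 64.029 km
10: √((40.388)² + (-89.811)²) = √(1631.19054 + 8066.01572) = 98.474 km
11: √((-84.891)² + (-10.677)²) = √(7206.48188 + 113.99833) = 85.560 km
12: √((-14.988)² + (-45.903)²) = √(224.64014 + 2107.08541) = 48.288 km
Sorted: 12 (48.288 km) < 7 (54.341 km) < 8 (57.602 km) < 9 (64.029 km) < 2 (74.015 km) < 5 (81.301 km) < …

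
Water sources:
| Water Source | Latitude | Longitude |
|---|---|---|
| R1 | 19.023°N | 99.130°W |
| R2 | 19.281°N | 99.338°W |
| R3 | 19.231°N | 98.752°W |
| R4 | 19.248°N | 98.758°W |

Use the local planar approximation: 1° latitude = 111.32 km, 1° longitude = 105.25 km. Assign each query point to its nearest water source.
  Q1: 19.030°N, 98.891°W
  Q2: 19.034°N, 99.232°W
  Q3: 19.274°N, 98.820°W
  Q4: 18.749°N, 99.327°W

Q1 at 19.030°N, 98.891°W:
  R1: 25.167 km
  R2: 54.718 km
  R3: 26.734 km
  R4: 28.016 km
  → nearest: R1 (25.167 km)
Q2 at 19.034°N, 99.232°W:
  R1: 10.805 km
  R2: 29.673 km
  R3: 55.074 km
  R4: 55.284 km
  → nearest: R1 (10.805 km)
Q3 at 19.274°N, 98.820°W:
  R1: 42.957 km
  R2: 54.525 km
  R3: 8.610 km
  R4: 7.139 km
  → nearest: R4 (7.139 km)
Q4 at 18.749°N, 99.327°W:
  R1: 36.882 km
  R2: 59.234 km
  R3: 80.880 km
  R4: 81.683 km
  → nearest: R1 (36.882 km)

Q1→R1; Q2→R1; Q3→R4; Q4→R1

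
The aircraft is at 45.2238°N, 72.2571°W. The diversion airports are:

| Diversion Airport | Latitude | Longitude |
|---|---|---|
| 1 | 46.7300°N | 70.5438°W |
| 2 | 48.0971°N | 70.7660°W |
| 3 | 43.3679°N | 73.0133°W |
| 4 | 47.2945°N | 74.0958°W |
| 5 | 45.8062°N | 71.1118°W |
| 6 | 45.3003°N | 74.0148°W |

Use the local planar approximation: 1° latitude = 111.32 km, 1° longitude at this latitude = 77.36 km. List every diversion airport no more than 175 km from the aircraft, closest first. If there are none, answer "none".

5, 6

Distances from 45.2238°N, 72.2571°W:
1: √((1.5062·111.32)² + (1.7133·77.36)²) = √(28113.290603 + 17567.086992) = 213.7297 km
2: √((2.8733·111.32)² + (1.4911·77.36)²) = √(102307.704646 + 13305.967629) = 340.0201 km
3: √((-1.8559·111.32)² + (-0.7562·77.36)²) = √(42683.059203 + 3422.206944) = 214.7214 km
4: √((2.0707·111.32)² + (-1.8387·77.36)²) = √(53135.009471 + 20232.738771) = 270.8648 km
5: √((0.5824·111.32)² + (1.1453·77.36)²) = √(4203.287807 + 7850.032298) = 109.7876 km
6: √((0.0765·111.32)² + (-1.7577·77.36)²) = √(72.521915 + 18489.383376) = 136.2421 km
Threshold 175 km: 5 (109.7876 km), 6 (136.2421 km) are within range.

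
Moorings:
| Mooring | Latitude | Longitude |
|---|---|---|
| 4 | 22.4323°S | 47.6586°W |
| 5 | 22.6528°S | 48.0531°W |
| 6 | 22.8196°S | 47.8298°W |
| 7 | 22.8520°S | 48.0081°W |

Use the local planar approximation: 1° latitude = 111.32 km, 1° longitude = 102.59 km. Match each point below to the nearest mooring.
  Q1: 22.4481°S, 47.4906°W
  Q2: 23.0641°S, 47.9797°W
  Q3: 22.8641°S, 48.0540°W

Q1 at 22.4481°S, 47.4906°W:
  4: 17.3246 km
  5: 62.0431 km
  6: 54.0482 km
  7: 69.5714 km
  → nearest: 4 (17.3246 km)
Q2 at 23.0641°S, 47.9797°W:
  4: 77.6643 km
  5: 46.4010 km
  6: 31.2617 km
  7: 23.7901 km
  → nearest: 7 (23.7901 km)
Q3 at 22.8641°S, 48.0540°W:
  4: 62.8965 km
  5: 23.5221 km
  6: 23.5281 km
  7: 4.8977 km
  → nearest: 7 (4.8977 km)

Q1→4; Q2→7; Q3→7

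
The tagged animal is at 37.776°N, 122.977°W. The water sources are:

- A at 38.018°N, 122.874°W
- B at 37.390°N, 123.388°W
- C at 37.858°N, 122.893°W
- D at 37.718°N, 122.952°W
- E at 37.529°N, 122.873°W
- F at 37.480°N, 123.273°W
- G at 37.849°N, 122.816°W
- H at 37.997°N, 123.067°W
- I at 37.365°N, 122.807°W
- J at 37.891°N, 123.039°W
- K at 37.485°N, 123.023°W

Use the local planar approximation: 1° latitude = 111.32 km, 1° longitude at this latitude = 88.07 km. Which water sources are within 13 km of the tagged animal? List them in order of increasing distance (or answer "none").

Distances from 37.776°N, 122.977°W:
A: √((0.242·111.32)² + (0.103·88.07)²) = √(725.73343 + 82.28685) = 28.426 km
B: √((-0.386·111.32)² + (-0.411·88.07)²) = √(1846.37965 + 1310.20616) = 56.184 km
C: √((0.082·111.32)² + (0.084·88.07)²) = √(83.32477 + 54.72863) = 11.750 km
D: √((-0.058·111.32)² + (0.025·88.07)²) = √(41.68717 + 4.84770) = 6.822 km
E: √((-0.247·111.32)² + (0.104·88.07)²) = √(756.03222 + 83.89241) = 28.981 km
F: √((-0.296·111.32)² + (-0.296·88.07)²) = √(1085.74995 + 679.57816) = 42.016 km
G: √((0.073·111.32)² + (0.161·88.07)²) = √(66.03773 + 201.05170) = 16.343 km
H: √((0.221·111.32)² + (-0.090·88.07)²) = √(605.24463 + 62.82623) = 25.847 km
I: √((-0.411·111.32)² + (0.170·88.07)²) = √(2093.29309 + 224.15779) = 48.140 km
J: √((0.115·111.32)² + (-0.062·88.07)²) = √(163.88608 + 29.81531) = 13.918 km
K: √((-0.291·111.32)² + (-0.046·88.07)²) = √(1049.37901 + 16.41238) = 32.646 km
Threshold 13 km: D (6.822 km), C (11.750 km) are within range.

D, C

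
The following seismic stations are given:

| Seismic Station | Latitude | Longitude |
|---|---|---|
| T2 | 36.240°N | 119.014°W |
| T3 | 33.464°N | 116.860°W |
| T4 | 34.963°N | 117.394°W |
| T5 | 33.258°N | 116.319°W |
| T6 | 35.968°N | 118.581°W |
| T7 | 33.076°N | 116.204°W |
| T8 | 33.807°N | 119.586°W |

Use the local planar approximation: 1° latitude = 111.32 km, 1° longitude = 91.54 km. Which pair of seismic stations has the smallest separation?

Pairwise distances:
T2–T3: √((-2.776·111.32)² + (2.154·91.54)²) = √(95496.03035 + 38878.83243) = 366.572 km
T2–T4: √((-1.277·111.32)² + (1.620·91.54)²) = √(20208.22598 + 21991.34771) = 205.425 km
T2–T5: √((-2.982·111.32)² + (2.695·91.54)²) = √(110194.94527 + 60861.03802) = 413.589 km
T2–T6: √((-0.272·111.32)² + (0.433·91.54)²) = √(916.82026 + 1571.07750) = 49.879 km
T2–T7: √((-3.164·111.32)² + (2.810·91.54)²) = √(124056.44878 + 66165.93531) = 436.145 km
T2–T8: √((-2.433·111.32)² + (-0.572·91.54)²) = √(73355.15062 + 2741.66175) = 275.857 km
T3–T4: √((1.499·111.32)² + (-0.534·91.54)²) = √(27845.15636 + 2389.48512) = 173.881 km
T3–T5: √((-0.206·111.32)² + (0.541·91.54)²) = √(525.87295 + 2452.54140) = 54.575 km
T3–T6: √((2.504·111.32)² + (-1.721·91.54)²) = √(77698.93112 + 24818.95873) = 320.184 km
T3–T7: √((-0.388·111.32)² + (0.656·91.54)²) = √(1865.56269 + 3606.03132) = 73.970 km
T3–T8: √((0.343·111.32)² + (-2.726·91.54)²) = √(1457.92316 + 62269.23341) = 252.442 km
T4–T5: √((-1.705·111.32)² + (1.075·91.54)²) = √(36024.26776 + 9683.64243) = 213.794 km
T4–T6: √((1.005·111.32)² + (-1.187·91.54)²) = √(12516.37363 + 11806.55662) = 155.958 km
T4–T7: √((-1.887·111.32)² + (1.190·91.54)²) = √(44125.55650 + 11866.31134) = 236.626 km
T4–T8: √((-1.156·111.32)² + (-2.192·91.54)²) = √(16560.06601 + 40262.70192) = 238.375 km
T5–T6: √((2.710·111.32)² + (-2.262·91.54)²) = √(91009.13300 + 42875.28475) = 365.902 km
T5–T7: √((-0.182·111.32)² + (0.115·91.54)²) = √(410.47732 + 110.81983) = 22.832 km
T5–T8: √((0.549·111.32)² + (-3.267·91.54)²) = √(3735.00411 + 89437.58938) = 305.242 km
T6–T7: √((-2.892·111.32)² + (2.377·91.54)²) = √(103643.71527 + 47345.66050) = 388.574 km
T6–T8: √((-2.161·111.32)² + (-1.005·91.54)²) = √(57870.32603 + 8463.57681) = 257.554 km
T7–T8: √((0.731·111.32)² + (-3.382·91.54)²) = √(6621.87761 + 95844.90311) = 320.104 km
Closest pair: T5–T7 at 22.832 km.

T5 and T7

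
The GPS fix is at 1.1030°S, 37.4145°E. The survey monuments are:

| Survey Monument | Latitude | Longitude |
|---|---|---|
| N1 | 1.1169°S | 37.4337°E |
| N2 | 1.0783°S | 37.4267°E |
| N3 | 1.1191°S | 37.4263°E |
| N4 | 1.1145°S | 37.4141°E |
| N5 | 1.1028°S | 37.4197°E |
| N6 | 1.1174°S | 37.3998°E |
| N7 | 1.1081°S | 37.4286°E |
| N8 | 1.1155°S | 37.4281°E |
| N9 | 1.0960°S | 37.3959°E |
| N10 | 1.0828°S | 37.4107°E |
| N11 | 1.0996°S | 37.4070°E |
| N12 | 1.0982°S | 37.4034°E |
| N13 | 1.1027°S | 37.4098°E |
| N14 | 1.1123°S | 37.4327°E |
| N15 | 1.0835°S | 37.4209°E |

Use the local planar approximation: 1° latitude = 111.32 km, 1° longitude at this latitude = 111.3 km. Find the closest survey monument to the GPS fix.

Distances from 1.1030°S, 37.4145°E:
N1: 2.6383 km
N2: 3.0666 km
N3: 2.2219 km
N4: 1.2810 km
N5: 0.5792 km
N6: 2.2905 km
N7: 1.6689 km
N8: 2.0561 km
N9: 2.2120 km
N10: 2.2881 km
N11: 0.9165 km
N12: 1.3460 km
N13: 0.5242 km
N14: 2.2749 km
N15: 2.2846 km
Minimum: N13 at 0.5242 km.

N13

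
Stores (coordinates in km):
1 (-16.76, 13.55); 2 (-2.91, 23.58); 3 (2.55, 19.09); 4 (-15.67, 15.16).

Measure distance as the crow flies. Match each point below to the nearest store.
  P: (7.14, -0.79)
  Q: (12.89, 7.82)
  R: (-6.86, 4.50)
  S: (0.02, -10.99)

P→3; Q→3; R→1; S→1

P at (7.14, -0.79):
  1: √((-23.90)² + (14.34)²) = √(571.2100 + 205.6356) = 27.87 km
  2: √((-10.05)² + (24.37)²) = √(101.0025 + 593.8969) = 26.36 km
  3: √((-4.59)² + (19.88)²) = √(21.0681 + 395.2144) = 20.40 km
  4: √((-22.81)² + (15.95)²) = √(520.2961 + 254.4025) = 27.83 km
  → nearest: 3 (20.40 km)
Q at (12.89, 7.82):
  1: √((-29.65)² + (5.73)²) = √(879.1225 + 32.8329) = 30.20 km
  2: √((-15.80)² + (15.76)²) = √(249.6400 + 248.3776) = 22.32 km
  3: √((-10.34)² + (11.27)²) = √(106.9156 + 127.0129) = 15.29 km
  4: √((-28.56)² + (7.34)²) = √(815.6736 + 53.8756) = 29.49 km
  → nearest: 3 (15.29 km)
R at (-6.86, 4.50):
  1: √((-9.90)² + (9.05)²) = √(98.0100 + 81.9025) = 13.41 km
  2: √((3.95)² + (19.08)²) = √(15.6025 + 364.0464) = 19.48 km
  3: √((9.41)² + (14.59)²) = √(88.5481 + 212.8681) = 17.36 km
  4: √((-8.81)² + (10.66)²) = √(77.6161 + 113.6356) = 13.83 km
  → nearest: 1 (13.41 km)
S at (0.02, -10.99):
  1: √((-16.78)² + (24.54)²) = √(281.5684 + 602.2116) = 29.73 km
  2: √((-2.93)² + (34.57)²) = √(8.5849 + 1195.0849) = 34.69 km
  3: √((2.53)² + (30.08)²) = √(6.4009 + 904.8064) = 30.19 km
  4: √((-15.69)² + (26.15)²) = √(246.1761 + 683.8225) = 30.50 km
  → nearest: 1 (29.73 km)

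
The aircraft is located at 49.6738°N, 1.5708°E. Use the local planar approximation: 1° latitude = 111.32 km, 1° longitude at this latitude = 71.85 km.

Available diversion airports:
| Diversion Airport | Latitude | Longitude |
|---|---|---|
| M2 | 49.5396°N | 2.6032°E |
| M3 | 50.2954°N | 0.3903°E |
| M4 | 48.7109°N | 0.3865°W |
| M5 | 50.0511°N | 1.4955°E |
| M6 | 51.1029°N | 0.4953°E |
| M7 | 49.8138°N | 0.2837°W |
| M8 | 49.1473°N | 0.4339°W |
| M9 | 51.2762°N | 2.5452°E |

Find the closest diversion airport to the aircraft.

Distances from 49.6738°N, 1.5708°E:
M2: √((-0.1342·111.32)² + (1.0324·71.85)²) = √(223.178023 + 5502.366783) = 75.6673 km
M3: √((0.6216·111.32)² + (-1.1805·71.85)²) = √(4788.157273 + 7194.250038) = 109.4642 km
M4: √((-0.9629·111.32)² + (-1.9573·71.85)²) = √(11489.702103 + 19777.360830) = 176.8249 km
M5: √((0.3773·111.32)² + (-0.0753·71.85)²) = √(1764.087025 + 29.271400) = 42.3481 km
M6: √((1.4291·111.32)² + (-1.0755·71.85)²) = √(25308.804657 + 5971.375396) = 176.8620 km
M7: √((0.1400·111.32)² + (-1.8545·71.85)²) = √(242.885991 + 17754.449880) = 134.1541 km
M8: √((-0.5265·111.32)² + (-2.0047·71.85)²) = √(3435.129756 + 20746.857581) = 155.5056 km
M9: √((1.6024·111.32)² + (0.9744·71.85)²) = √(31819.127576 + 4901.489713) = 191.6262 km
Minimum: M5 at 42.3481 km.

M5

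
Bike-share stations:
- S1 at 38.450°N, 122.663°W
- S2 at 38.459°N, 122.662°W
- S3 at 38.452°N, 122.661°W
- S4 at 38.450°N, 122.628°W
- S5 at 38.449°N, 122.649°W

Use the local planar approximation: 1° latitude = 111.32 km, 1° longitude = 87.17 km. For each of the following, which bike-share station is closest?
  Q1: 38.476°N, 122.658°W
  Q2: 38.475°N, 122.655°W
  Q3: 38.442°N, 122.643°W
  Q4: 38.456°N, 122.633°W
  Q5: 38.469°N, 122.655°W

Q1→S2; Q2→S2; Q3→S5; Q4→S4; Q5→S2

Q1 at 38.476°N, 122.658°W:
  S1: √((-0.026·111.32)² + (-0.005·87.17)²) = √(8.377088 + 0.189965) = 2.9270 km
  S2: √((-0.017·111.32)² + (-0.004·87.17)²) = √(3.581329 + 0.121578) = 1.9243 km
  S3: √((-0.024·111.32)² + (-0.003·87.17)²) = √(7.137874 + 0.068387) = 2.6844 km
  S4: √((-0.026·111.32)² + (0.030·87.17)²) = √(8.377088 + 6.838748) = 3.9007 km
  S5: √((-0.027·111.32)² + (0.009·87.17)²) = √(9.033872 + 0.615487) = 3.1063 km
  → nearest: S2 (1.9243 km)
Q2 at 38.475°N, 122.655°W:
  S1: √((-0.025·111.32)² + (-0.008·87.17)²) = √(7.745089 + 0.486311) = 2.8690 km
  S2: √((-0.016·111.32)² + (-0.007·87.17)²) = √(3.172388 + 0.372332) = 1.8827 km
  S3: √((-0.023·111.32)² + (-0.006·87.17)²) = √(6.555443 + 0.273550) = 2.6132 km
  S4: √((-0.025·111.32)² + (0.027·87.17)²) = √(7.745089 + 5.539386) = 3.6448 km
  S5: √((-0.026·111.32)² + (0.006·87.17)²) = √(8.377088 + 0.273550) = 2.9412 km
  → nearest: S2 (1.8827 km)
Q3 at 38.442°N, 122.643°W:
  S1: √((0.008·111.32)² + (-0.020·87.17)²) = √(0.793097 + 3.039444) = 1.9577 km
  S2: √((0.017·111.32)² + (-0.019·87.17)²) = √(3.581329 + 2.743098) = 2.5148 km
  S3: √((0.010·111.32)² + (-0.018·87.17)²) = √(1.239214 + 2.461949) = 1.9238 km
  S4: √((0.008·111.32)² + (0.015·87.17)²) = √(0.793097 + 1.709687) = 1.5820 km
  S5: √((0.007·111.32)² + (-0.006·87.17)²) = √(0.607215 + 0.273550) = 0.9385 km
  → nearest: S5 (0.9385 km)
Q4 at 38.456°N, 122.633°W:
  S1: √((-0.006·111.32)² + (-0.030·87.17)²) = √(0.446117 + 6.838748) = 2.6990 km
  S2: √((0.003·111.32)² + (-0.029·87.17)²) = √(0.111529 + 6.390430) = 2.5499 km
  S3: √((-0.004·111.32)² + (-0.028·87.17)²) = √(0.198274 + 5.957309) = 2.4810 km
  S4: √((-0.006·111.32)² + (0.005·87.17)²) = √(0.446117 + 0.189965) = 0.7975 km
  S5: √((-0.007·111.32)² + (-0.016·87.17)²) = √(0.607215 + 1.945244) = 1.5976 km
  → nearest: S4 (0.7975 km)
Q5 at 38.469°N, 122.655°W:
  S1: √((-0.019·111.32)² + (-0.008·87.17)²) = √(4.473563 + 0.486311) = 2.2271 km
  S2: √((-0.010·111.32)² + (-0.007·87.17)²) = √(1.239214 + 0.372332) = 1.2695 km
  S3: √((-0.017·111.32)² + (-0.006·87.17)²) = √(3.581329 + 0.273550) = 1.9634 km
  S4: √((-0.019·111.32)² + (0.027·87.17)²) = √(4.473563 + 5.539386) = 3.1643 km
  S5: √((-0.020·111.32)² + (0.006·87.17)²) = √(4.956857 + 0.273550) = 2.2870 km
  → nearest: S2 (1.2695 km)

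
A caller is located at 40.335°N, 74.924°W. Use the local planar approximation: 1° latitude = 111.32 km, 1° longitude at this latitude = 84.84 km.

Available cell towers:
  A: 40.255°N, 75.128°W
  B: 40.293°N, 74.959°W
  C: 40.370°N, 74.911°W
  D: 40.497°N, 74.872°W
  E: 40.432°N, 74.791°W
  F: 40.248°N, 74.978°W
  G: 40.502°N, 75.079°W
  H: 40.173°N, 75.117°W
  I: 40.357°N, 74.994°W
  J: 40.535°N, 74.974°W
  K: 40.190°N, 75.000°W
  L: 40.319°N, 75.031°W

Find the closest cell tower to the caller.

Distances from 40.335°N, 74.924°W:
A: √((-0.080·111.32)² + (-0.204·84.84)²) = √(79.30971 + 299.54471) = 19.464 km
B: √((-0.042·111.32)² + (-0.035·84.84)²) = √(21.85974 + 8.81734) = 5.539 km
C: √((0.035·111.32)² + (0.013·84.84)²) = √(15.18037 + 1.21643) = 4.049 km
D: √((0.162·111.32)² + (0.052·84.84)²) = √(325.21939 + 19.46292) = 18.566 km
E: √((0.097·111.32)² + (0.133·84.84)²) = √(116.59767 + 127.32234) = 15.618 km
F: √((-0.087·111.32)² + (-0.054·84.84)²) = √(93.79613 + 20.98886) = 10.714 km
G: √((0.167·111.32)² + (-0.155·84.84)²) = √(345.60446 + 172.92776) = 22.771 km
H: √((-0.162·111.32)² + (-0.193·84.84)²) = √(325.21939 + 268.11181) = 24.358 km
I: √((0.022·111.32)² + (-0.070·84.84)²) = √(5.99780 + 35.26935) = 6.424 km
J: √((0.200·111.32)² + (-0.050·84.84)²) = √(495.68570 + 17.99456) = 22.665 km
K: √((-0.145·111.32)² + (-0.076·84.84)²) = √(260.54479 + 41.57464) = 17.382 km
L: √((-0.016·111.32)² + (-0.107·84.84)²) = √(3.17239 + 82.40791) = 9.251 km
Minimum: C at 4.049 km.

C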